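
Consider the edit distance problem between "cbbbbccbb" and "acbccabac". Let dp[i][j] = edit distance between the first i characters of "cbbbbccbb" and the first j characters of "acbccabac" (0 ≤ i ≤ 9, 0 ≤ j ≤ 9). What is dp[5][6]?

   ''  a  c  b  c  c  a  b  a  c
''  0  1  2  3  4  5  6  7  8  9
 c  1  1  1  2  3  4  5  6  7  8
 b  2  2  2  1  2  3  4  5  6  7
 b  3  3  3  2  2  3  4  4  5  6
 b  4  4  4  3  3  3  4  4  5  6
 b  5  5  5  4  4  4  4  4  5  6
 c  6  6  5  5  4  4  5  5  5  5
 c  7  7  6  6  5  4  5  6  6  5
 b  8  8  7  6  6  5  5  5  6  6
 b  9  9  8  7  7  6  6  5  6  7

4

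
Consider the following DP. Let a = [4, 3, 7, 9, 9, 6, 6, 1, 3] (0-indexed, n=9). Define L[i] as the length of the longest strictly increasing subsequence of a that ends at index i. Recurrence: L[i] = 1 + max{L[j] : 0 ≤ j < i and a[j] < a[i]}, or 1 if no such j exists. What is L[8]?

   i    0    1    2    3    4    5    6    7    8
a[i]    4    3    7    9    9    6    6    1    3
L[i]    1    1    2    3    3    2    2    1    2

2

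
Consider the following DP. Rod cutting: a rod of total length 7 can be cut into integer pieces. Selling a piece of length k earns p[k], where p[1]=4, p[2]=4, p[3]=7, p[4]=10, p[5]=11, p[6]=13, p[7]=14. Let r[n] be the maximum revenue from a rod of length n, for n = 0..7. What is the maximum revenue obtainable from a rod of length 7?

   n    0    1    2    3    4    5    6    7
r[n]    0    4    8   12   16   20   24   28

28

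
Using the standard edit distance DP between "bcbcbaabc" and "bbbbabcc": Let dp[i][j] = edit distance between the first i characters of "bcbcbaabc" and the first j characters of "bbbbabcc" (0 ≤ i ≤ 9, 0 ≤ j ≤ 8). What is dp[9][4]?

5

   ''  b  b  b  b  a  b  c  c
''  0  1  2  3  4  5  6  7  8
 b  1  0  1  2  3  4  5  6  7
 c  2  1  1  2  3  4  5  5  6
 b  3  2  1  1  2  3  4  5  6
 c  4  3  2  2  2  3  4  4  5
 b  5  4  3  2  2  3  3  4  5
 a  6  5  4  3  3  2  3  4  5
 a  7  6  5  4  4  3  3  4  5
 b  8  7  6  5  4  4  3  4  5
 c  9  8  7  6  5  5  4  3  4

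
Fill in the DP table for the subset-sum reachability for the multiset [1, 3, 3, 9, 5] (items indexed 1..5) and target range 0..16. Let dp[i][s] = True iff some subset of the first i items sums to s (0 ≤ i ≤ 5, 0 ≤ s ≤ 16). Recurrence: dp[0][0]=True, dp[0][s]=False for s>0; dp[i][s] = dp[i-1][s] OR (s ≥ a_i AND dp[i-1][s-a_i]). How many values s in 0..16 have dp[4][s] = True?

12

i\s   0   1   2   3   4   5   6   7   8   9  10  11  12  13  14  15  16
  0   T   F   F   F   F   F   F   F   F   F   F   F   F   F   F   F   F
  1   T   T   F   F   F   F   F   F   F   F   F   F   F   F   F   F   F
  2   T   T   F   T   T   F   F   F   F   F   F   F   F   F   F   F   F
  3   T   T   F   T   T   F   T   T   F   F   F   F   F   F   F   F   F
  4   T   T   F   T   T   F   T   T   F   T   T   F   T   T   F   T   T
  5   T   T   F   T   T   T   T   T   T   T   T   T   T   T   T   T   T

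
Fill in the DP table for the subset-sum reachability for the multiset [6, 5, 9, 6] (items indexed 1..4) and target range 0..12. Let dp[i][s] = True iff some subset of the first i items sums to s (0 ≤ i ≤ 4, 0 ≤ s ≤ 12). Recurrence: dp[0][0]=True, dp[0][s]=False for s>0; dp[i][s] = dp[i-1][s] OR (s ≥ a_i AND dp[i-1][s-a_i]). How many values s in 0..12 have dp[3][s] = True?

i\s   0   1   2   3   4   5   6   7   8   9  10  11  12
  0   T   F   F   F   F   F   F   F   F   F   F   F   F
  1   T   F   F   F   F   F   T   F   F   F   F   F   F
  2   T   F   F   F   F   T   T   F   F   F   F   T   F
  3   T   F   F   F   F   T   T   F   F   T   F   T   F
  4   T   F   F   F   F   T   T   F   F   T   F   T   T

5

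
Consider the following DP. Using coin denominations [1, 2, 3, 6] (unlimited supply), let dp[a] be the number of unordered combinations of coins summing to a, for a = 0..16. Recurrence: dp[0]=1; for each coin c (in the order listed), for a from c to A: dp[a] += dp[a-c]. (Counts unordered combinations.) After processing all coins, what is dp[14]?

after  coin     0     1     2     3     4     5     6     7     8     9    10    11    12    13    14    15    16
          1     1     1     1     1     1     1     1     1     1     1     1     1     1     1     1     1     1
          2     1     1     2     2     3     3     4     4     5     5     6     6     7     7     8     8     9
          3     1     1     2     3     4     5     7     8    10    12    14    16    19    21    24    27    30
          6     1     1     2     3     4     5     8     9    12    15    18    21    27    30    36    42    48

36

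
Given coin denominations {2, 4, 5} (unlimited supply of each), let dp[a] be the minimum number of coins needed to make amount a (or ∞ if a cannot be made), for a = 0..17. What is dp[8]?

2

 a  0  1  2  3  4  5  6  7  8  9 10 11 12 13 14 15 16 17
dp  0  -  1  -  1  1  2  2  2  2  2  3  3  3  3  3  4  4
(- denotes ∞ / unreachable)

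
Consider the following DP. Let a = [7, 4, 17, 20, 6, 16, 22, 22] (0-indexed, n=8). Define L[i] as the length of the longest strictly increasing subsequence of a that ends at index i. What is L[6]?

4

   i    0    1    2    3    4    5    6    7
a[i]    7    4   17   20    6   16   22   22
L[i]    1    1    2    3    2    3    4    4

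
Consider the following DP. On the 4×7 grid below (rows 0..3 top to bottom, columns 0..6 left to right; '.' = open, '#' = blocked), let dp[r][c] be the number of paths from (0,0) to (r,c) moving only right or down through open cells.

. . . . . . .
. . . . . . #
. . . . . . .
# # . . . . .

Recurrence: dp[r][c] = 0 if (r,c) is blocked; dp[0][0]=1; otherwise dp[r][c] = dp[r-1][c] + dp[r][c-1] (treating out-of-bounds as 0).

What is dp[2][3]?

10

r\c   0   1   2   3   4   5   6
  0   1   1   1   1   1   1   1
  1   1   2   3   4   5   6   0
  2   1   3   6  10  15  21  21
  3   0   0   6  16  31  52  73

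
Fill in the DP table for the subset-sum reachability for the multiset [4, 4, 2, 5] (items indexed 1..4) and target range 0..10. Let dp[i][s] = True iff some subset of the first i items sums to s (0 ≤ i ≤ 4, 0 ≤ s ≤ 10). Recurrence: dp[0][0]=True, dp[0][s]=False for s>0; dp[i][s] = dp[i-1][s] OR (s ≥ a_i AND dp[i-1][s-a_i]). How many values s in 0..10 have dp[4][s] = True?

9

i\s   0   1   2   3   4   5   6   7   8   9  10
  0   T   F   F   F   F   F   F   F   F   F   F
  1   T   F   F   F   T   F   F   F   F   F   F
  2   T   F   F   F   T   F   F   F   T   F   F
  3   T   F   T   F   T   F   T   F   T   F   T
  4   T   F   T   F   T   T   T   T   T   T   T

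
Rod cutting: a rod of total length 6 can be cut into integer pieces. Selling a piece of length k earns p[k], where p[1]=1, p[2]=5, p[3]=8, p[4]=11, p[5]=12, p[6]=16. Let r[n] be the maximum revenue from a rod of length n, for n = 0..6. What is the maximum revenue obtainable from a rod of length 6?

   n    0    1    2    3    4    5    6
r[n]    0    1    5    8   11   13   16

16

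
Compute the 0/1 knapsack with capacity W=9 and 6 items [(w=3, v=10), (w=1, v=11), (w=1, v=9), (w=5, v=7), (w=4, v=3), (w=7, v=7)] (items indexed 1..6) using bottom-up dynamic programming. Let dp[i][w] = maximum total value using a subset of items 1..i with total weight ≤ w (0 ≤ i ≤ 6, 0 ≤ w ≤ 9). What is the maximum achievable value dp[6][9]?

i\w   0   1   2   3   4   5   6   7   8   9
  0   0   0   0   0   0   0   0   0   0   0
  1   0   0   0  10  10  10  10  10  10  10
  2   0  11  11  11  21  21  21  21  21  21
  3   0  11  20  20  21  30  30  30  30  30
  4   0  11  20  20  21  30  30  30  30  30
  5   0  11  20  20  21  30  30  30  30  33
  6   0  11  20  20  21  30  30  30  30  33

33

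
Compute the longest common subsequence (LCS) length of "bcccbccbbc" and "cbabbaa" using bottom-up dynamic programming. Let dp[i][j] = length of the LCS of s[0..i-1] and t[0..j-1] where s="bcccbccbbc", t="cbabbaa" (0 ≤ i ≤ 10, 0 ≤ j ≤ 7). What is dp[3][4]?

1

   ''  c  b  a  b  b  a  a
''  0  0  0  0  0  0  0  0
 b  0  0  1  1  1  1  1  1
 c  0  1  1  1  1  1  1  1
 c  0  1  1  1  1  1  1  1
 c  0  1  1  1  1  1  1  1
 b  0  1  2  2  2  2  2  2
 c  0  1  2  2  2  2  2  2
 c  0  1  2  2  2  2  2  2
 b  0  1  2  2  3  3  3  3
 b  0  1  2  2  3  4  4  4
 c  0  1  2  2  3  4  4  4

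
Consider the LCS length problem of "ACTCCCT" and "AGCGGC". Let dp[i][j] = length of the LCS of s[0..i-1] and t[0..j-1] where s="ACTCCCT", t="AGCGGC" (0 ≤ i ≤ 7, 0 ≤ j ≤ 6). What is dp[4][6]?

   ''  A  G  C  G  G  C
''  0  0  0  0  0  0  0
 A  0  1  1  1  1  1  1
 C  0  1  1  2  2  2  2
 T  0  1  1  2  2  2  2
 C  0  1  1  2  2  2  3
 C  0  1  1  2  2  2  3
 C  0  1  1  2  2  2  3
 T  0  1  1  2  2  2  3

3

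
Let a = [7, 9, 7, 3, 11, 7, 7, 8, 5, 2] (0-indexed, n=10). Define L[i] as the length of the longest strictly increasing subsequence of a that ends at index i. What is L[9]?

1

   i    0    1    2    3    4    5    6    7    8    9
a[i]    7    9    7    3   11    7    7    8    5    2
L[i]    1    2    1    1    3    2    2    3    2    1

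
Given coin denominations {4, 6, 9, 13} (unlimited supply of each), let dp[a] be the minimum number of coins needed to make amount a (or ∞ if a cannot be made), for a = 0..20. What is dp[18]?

2

 a  0  1  2  3  4  5  6  7  8  9 10 11 12 13 14 15 16 17 18 19 20
dp  0  -  -  -  1  -  1  -  2  1  2  -  2  1  3  2  3  2  2  2  4
(- denotes ∞ / unreachable)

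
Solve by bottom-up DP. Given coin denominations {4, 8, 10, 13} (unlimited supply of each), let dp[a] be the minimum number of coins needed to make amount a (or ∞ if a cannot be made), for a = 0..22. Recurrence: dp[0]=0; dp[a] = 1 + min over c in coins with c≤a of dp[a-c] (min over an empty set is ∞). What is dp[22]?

 a  0  1  2  3  4  5  6  7  8  9 10 11 12 13 14 15 16 17 18 19 20 21 22
dp  0  -  -  -  1  -  -  -  1  -  1  -  2  1  2  -  2  2  2  -  2  2  3
(- denotes ∞ / unreachable)

3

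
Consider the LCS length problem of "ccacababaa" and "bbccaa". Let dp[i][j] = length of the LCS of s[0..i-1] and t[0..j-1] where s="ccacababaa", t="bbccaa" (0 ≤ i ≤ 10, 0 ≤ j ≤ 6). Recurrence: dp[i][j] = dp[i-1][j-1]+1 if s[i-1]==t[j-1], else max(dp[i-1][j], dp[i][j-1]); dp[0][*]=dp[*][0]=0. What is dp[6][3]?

   ''  b  b  c  c  a  a
''  0  0  0  0  0  0  0
 c  0  0  0  1  1  1  1
 c  0  0  0  1  2  2  2
 a  0  0  0  1  2  3  3
 c  0  0  0  1  2  3  3
 a  0  0  0  1  2  3  4
 b  0  1  1  1  2  3  4
 a  0  1  1  1  2  3  4
 b  0  1  2  2  2  3  4
 a  0  1  2  2  2  3  4
 a  0  1  2  2  2  3  4

1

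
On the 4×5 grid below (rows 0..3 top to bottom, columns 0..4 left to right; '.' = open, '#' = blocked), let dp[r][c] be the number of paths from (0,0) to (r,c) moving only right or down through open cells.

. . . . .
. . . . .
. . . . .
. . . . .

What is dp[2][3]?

r\c   0   1   2   3   4
  0   1   1   1   1   1
  1   1   2   3   4   5
  2   1   3   6  10  15
  3   1   4  10  20  35

10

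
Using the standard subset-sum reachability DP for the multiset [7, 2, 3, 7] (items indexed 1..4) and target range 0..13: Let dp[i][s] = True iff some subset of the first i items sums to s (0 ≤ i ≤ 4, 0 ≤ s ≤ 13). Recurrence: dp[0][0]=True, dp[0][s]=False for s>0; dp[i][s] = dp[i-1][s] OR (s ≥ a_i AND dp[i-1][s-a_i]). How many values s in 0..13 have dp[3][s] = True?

8

i\s   0   1   2   3   4   5   6   7   8   9  10  11  12  13
  0   T   F   F   F   F   F   F   F   F   F   F   F   F   F
  1   T   F   F   F   F   F   F   T   F   F   F   F   F   F
  2   T   F   T   F   F   F   F   T   F   T   F   F   F   F
  3   T   F   T   T   F   T   F   T   F   T   T   F   T   F
  4   T   F   T   T   F   T   F   T   F   T   T   F   T   F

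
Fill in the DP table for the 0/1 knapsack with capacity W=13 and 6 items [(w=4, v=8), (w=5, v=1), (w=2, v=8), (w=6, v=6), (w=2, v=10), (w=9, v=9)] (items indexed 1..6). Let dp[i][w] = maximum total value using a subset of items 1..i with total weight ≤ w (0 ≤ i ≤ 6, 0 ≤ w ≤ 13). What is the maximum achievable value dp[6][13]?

i\w   0   1   2   3   4   5   6   7   8   9  10  11  12  13
  0   0   0   0   0   0   0   0   0   0   0   0   0   0   0
  1   0   0   0   0   8   8   8   8   8   8   8   8   8   8
  2   0   0   0   0   8   8   8   8   8   9   9   9   9   9
  3   0   0   8   8   8   8  16  16  16  16  16  17  17  17
  4   0   0   8   8   8   8  16  16  16  16  16  17  22  22
  5   0   0  10  10  18  18  18  18  26  26  26  26  26  27
  6   0   0  10  10  18  18  18  18  26  26  26  26  26  27

27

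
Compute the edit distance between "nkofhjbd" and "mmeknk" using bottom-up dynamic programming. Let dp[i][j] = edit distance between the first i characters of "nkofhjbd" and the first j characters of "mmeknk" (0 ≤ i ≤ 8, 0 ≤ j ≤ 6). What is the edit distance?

   ''  m  m  e  k  n  k
''  0  1  2  3  4  5  6
 n  1  1  2  3  4  4  5
 k  2  2  2  3  3  4  4
 o  3  3  3  3  4  4  5
 f  4  4  4  4  4  5  5
 h  5  5  5  5  5  5  6
 j  6  6  6  6  6  6  6
 b  7  7  7  7  7  7  7
 d  8  8  8  8  8  8  8

8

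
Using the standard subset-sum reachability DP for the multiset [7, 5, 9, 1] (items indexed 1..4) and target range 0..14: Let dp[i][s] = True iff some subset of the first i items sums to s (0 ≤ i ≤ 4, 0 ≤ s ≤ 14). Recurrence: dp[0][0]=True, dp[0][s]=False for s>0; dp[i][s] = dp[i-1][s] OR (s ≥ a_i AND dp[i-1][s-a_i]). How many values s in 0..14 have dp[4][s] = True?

11

i\s   0   1   2   3   4   5   6   7   8   9  10  11  12  13  14
  0   T   F   F   F   F   F   F   F   F   F   F   F   F   F   F
  1   T   F   F   F   F   F   F   T   F   F   F   F   F   F   F
  2   T   F   F   F   F   T   F   T   F   F   F   F   T   F   F
  3   T   F   F   F   F   T   F   T   F   T   F   F   T   F   T
  4   T   T   F   F   F   T   T   T   T   T   T   F   T   T   T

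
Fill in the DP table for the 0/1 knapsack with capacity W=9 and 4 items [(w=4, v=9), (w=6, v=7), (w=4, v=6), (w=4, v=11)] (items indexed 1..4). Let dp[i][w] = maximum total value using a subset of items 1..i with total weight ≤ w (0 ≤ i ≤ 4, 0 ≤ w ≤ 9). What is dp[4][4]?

i\w   0   1   2   3   4   5   6   7   8   9
  0   0   0   0   0   0   0   0   0   0   0
  1   0   0   0   0   9   9   9   9   9   9
  2   0   0   0   0   9   9   9   9   9   9
  3   0   0   0   0   9   9   9   9  15  15
  4   0   0   0   0  11  11  11  11  20  20

11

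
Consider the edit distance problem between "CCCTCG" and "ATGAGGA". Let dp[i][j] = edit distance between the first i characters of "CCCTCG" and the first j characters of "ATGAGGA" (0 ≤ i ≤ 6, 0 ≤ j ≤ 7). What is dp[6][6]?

   ''  A  T  G  A  G  G  A
''  0  1  2  3  4  5  6  7
 C  1  1  2  3  4  5  6  7
 C  2  2  2  3  4  5  6  7
 C  3  3  3  3  4  5  6  7
 T  4  4  3  4  4  5  6  7
 C  5  5  4  4  5  5  6  7
 G  6  6  5  4  5  5  5  6

5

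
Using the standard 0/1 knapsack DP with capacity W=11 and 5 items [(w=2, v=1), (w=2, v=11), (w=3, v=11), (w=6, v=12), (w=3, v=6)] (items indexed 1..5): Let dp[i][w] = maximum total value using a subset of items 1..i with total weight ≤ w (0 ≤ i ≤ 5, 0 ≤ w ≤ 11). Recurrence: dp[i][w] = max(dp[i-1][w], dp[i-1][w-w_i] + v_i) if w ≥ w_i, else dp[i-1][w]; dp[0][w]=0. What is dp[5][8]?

i\w   0   1   2   3   4   5   6   7   8   9  10  11
  0   0   0   0   0   0   0   0   0   0   0   0   0
  1   0   0   1   1   1   1   1   1   1   1   1   1
  2   0   0  11  11  12  12  12  12  12  12  12  12
  3   0   0  11  11  12  22  22  23  23  23  23  23
  4   0   0  11  11  12  22  22  23  23  23  24  34
  5   0   0  11  11  12  22  22  23  28  28  29  34

28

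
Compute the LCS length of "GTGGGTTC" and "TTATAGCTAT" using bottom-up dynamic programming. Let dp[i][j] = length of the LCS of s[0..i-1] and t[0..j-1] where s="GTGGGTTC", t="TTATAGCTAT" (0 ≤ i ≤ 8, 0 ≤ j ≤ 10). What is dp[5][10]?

   ''  T  T  A  T  A  G  C  T  A  T
''  0  0  0  0  0  0  0  0  0  0  0
 G  0  0  0  0  0  0  1  1  1  1  1
 T  0  1  1  1  1  1  1  1  2  2  2
 G  0  1  1  1  1  1  2  2  2  2  2
 G  0  1  1  1  1  1  2  2  2  2  2
 G  0  1  1  1  1  1  2  2  2  2  2
 T  0  1  2  2  2  2  2  2  3  3  3
 T  0  1  2  2  3  3  3  3  3  3  4
 C  0  1  2  2  3  3  3  4  4  4  4

2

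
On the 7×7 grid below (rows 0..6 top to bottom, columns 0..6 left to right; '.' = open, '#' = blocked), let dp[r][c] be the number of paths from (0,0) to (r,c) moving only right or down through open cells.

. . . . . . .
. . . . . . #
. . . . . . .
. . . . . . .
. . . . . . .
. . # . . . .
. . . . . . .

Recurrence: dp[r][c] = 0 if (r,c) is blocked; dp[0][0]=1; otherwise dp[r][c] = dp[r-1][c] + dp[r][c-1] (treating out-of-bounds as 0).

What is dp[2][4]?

15

r\c   0   1   2   3   4   5   6
  0   1   1   1   1   1   1   1
  1   1   2   3   4   5   6   0
  2   1   3   6  10  15  21  21
  3   1   4  10  20  35  56  77
  4   1   5  15  35  70 126 203
  5   1   6   0  35 105 231 434
  6   1   7   7  42 147 378 812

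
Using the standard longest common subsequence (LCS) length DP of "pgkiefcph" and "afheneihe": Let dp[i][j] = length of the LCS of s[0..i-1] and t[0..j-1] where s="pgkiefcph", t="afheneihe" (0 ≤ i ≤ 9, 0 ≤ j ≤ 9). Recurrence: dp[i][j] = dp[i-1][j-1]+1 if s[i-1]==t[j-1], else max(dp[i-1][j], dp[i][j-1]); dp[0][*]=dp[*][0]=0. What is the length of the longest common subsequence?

2

   ''  a  f  h  e  n  e  i  h  e
''  0  0  0  0  0  0  0  0  0  0
 p  0  0  0  0  0  0  0  0  0  0
 g  0  0  0  0  0  0  0  0  0  0
 k  0  0  0  0  0  0  0  0  0  0
 i  0  0  0  0  0  0  0  1  1  1
 e  0  0  0  0  1  1  1  1  1  2
 f  0  0  1  1  1  1  1  1  1  2
 c  0  0  1  1  1  1  1  1  1  2
 p  0  0  1  1  1  1  1  1  1  2
 h  0  0  1  2  2  2  2  2  2  2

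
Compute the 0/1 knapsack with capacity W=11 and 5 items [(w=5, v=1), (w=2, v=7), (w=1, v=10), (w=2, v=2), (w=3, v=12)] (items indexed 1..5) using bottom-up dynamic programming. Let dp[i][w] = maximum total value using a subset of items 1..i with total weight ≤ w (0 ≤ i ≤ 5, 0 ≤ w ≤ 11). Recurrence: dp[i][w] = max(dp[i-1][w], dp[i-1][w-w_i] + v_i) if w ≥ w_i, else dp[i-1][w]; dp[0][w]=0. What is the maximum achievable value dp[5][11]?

31

i\w   0   1   2   3   4   5   6   7   8   9  10  11
  0   0   0   0   0   0   0   0   0   0   0   0   0
  1   0   0   0   0   0   1   1   1   1   1   1   1
  2   0   0   7   7   7   7   7   8   8   8   8   8
  3   0  10  10  17  17  17  17  17  18  18  18  18
  4   0  10  10  17  17  19  19  19  19  19  20  20
  5   0  10  10  17  22  22  29  29  31  31  31  31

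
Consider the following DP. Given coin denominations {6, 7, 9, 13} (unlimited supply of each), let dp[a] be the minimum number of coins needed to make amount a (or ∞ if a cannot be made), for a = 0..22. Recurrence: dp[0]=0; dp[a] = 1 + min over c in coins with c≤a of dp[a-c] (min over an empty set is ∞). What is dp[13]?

 a  0  1  2  3  4  5  6  7  8  9 10 11 12 13 14 15 16 17 18 19 20 21 22
dp  0  -  -  -  -  -  1  1  -  1  -  -  2  1  2  2  2  -  2  2  2  3  2
(- denotes ∞ / unreachable)

1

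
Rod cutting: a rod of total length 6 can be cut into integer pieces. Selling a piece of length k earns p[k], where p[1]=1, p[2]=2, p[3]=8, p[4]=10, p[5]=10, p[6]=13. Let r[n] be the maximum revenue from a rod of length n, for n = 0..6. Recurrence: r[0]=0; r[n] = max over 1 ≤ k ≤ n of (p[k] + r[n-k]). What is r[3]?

8

   n    0    1    2    3    4    5    6
r[n]    0    1    2    8   10   11   16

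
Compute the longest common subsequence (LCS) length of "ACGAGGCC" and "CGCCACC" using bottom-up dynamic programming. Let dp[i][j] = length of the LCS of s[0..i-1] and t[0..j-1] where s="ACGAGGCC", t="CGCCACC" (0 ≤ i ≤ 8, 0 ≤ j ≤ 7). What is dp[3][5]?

2

   ''  C  G  C  C  A  C  C
''  0  0  0  0  0  0  0  0
 A  0  0  0  0  0  1  1  1
 C  0  1  1  1  1  1  2  2
 G  0  1  2  2  2  2  2  2
 A  0  1  2  2  2  3  3  3
 G  0  1  2  2  2  3  3  3
 G  0  1  2  2  2  3  3  3
 C  0  1  2  3  3  3  4  4
 C  0  1  2  3  4  4  4  5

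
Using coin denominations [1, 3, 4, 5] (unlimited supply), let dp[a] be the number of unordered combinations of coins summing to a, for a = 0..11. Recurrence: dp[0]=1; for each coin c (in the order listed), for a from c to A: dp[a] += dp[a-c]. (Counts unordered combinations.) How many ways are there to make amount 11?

14

after  coin     0     1     2     3     4     5     6     7     8     9    10    11
          1     1     1     1     1     1     1     1     1     1     1     1     1
          3     1     1     1     2     2     2     3     3     3     4     4     4
          4     1     1     1     2     3     3     4     5     6     7     8     9
          5     1     1     1     2     3     4     5     6     8    10    12    14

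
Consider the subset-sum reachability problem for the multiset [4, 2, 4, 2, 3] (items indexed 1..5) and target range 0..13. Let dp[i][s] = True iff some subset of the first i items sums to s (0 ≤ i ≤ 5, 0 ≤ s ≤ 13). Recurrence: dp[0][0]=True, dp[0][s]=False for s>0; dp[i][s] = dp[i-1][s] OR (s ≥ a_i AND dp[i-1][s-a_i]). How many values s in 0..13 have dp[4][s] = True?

i\s   0   1   2   3   4   5   6   7   8   9  10  11  12  13
  0   T   F   F   F   F   F   F   F   F   F   F   F   F   F
  1   T   F   F   F   T   F   F   F   F   F   F   F   F   F
  2   T   F   T   F   T   F   T   F   F   F   F   F   F   F
  3   T   F   T   F   T   F   T   F   T   F   T   F   F   F
  4   T   F   T   F   T   F   T   F   T   F   T   F   T   F
  5   T   F   T   T   T   T   T   T   T   T   T   T   T   T

7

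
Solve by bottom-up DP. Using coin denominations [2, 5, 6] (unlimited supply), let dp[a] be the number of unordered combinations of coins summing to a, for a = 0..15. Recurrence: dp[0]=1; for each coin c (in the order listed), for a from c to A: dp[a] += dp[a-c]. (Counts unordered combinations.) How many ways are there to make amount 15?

3

after  coin     0     1     2     3     4     5     6     7     8     9    10    11    12    13    14    15
          2     1     0     1     0     1     0     1     0     1     0     1     0     1     0     1     0
          5     1     0     1     0     1     1     1     1     1     1     2     1     2     1     2     2
          6     1     0     1     0     1     1     2     1     2     1     3     2     4     2     4     3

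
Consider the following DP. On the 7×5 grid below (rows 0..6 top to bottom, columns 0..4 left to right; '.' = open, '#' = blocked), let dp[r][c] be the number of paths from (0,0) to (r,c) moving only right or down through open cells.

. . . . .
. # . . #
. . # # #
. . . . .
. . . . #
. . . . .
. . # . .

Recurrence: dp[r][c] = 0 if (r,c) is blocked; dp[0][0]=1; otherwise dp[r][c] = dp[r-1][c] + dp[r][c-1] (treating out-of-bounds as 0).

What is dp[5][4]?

r\c   0   1   2   3   4
  0   1   1   1   1   1
  1   1   0   1   2   0
  2   1   1   0   0   0
  3   1   2   2   2   2
  4   1   3   5   7   0
  5   1   4   9  16  16
  6   1   5   0  16  32

16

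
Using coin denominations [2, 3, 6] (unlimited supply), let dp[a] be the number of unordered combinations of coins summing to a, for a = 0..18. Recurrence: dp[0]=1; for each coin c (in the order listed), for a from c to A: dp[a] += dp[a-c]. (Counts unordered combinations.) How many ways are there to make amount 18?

10

after  coin     0     1     2     3     4     5     6     7     8     9    10    11    12    13    14    15    16    17    18
          2     1     0     1     0     1     0     1     0     1     0     1     0     1     0     1     0     1     0     1
          3     1     0     1     1     1     1     2     1     2     2     2     2     3     2     3     3     3     3     4
          6     1     0     1     1     1     1     3     1     3     3     3     3     6     3     6     6     6     6    10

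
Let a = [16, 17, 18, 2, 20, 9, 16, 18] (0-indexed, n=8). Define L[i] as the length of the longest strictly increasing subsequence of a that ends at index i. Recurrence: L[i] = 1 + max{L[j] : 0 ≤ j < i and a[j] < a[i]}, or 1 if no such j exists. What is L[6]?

3

   i    0    1    2    3    4    5    6    7
a[i]   16   17   18    2   20    9   16   18
L[i]    1    2    3    1    4    2    3    4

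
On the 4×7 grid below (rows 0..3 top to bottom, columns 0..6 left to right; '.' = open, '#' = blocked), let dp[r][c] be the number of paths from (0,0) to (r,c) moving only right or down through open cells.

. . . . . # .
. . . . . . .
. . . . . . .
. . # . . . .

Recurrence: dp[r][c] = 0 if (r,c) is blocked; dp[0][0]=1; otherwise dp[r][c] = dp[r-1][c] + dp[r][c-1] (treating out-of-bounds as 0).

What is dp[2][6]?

25

r\c   0   1   2   3   4   5   6
  0   1   1   1   1   1   0   0
  1   1   2   3   4   5   5   5
  2   1   3   6  10  15  20  25
  3   1   4   0  10  25  45  70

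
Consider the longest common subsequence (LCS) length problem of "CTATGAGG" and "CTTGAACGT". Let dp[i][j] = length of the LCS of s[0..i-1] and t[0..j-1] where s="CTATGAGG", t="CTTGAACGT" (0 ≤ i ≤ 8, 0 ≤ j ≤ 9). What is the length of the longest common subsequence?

6

   ''  C  T  T  G  A  A  C  G  T
''  0  0  0  0  0  0  0  0  0  0
 C  0  1  1  1  1  1  1  1  1  1
 T  0  1  2  2  2  2  2  2  2  2
 A  0  1  2  2  2  3  3  3  3  3
 T  0  1  2  3  3  3  3  3  3  4
 G  0  1  2  3  4  4  4  4  4  4
 A  0  1  2  3  4  5  5  5  5  5
 G  0  1  2  3  4  5  5  5  6  6
 G  0  1  2  3  4  5  5  5  6  6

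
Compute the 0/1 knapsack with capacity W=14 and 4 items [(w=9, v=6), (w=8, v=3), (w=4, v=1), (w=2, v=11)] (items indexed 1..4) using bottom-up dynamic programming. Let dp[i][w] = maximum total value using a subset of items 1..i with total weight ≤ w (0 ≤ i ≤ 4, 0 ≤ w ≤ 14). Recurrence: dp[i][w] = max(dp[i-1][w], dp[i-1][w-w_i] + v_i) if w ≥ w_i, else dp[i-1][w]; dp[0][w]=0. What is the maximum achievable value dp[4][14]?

i\w   0   1   2   3   4   5   6   7   8   9  10  11  12  13  14
  0   0   0   0   0   0   0   0   0   0   0   0   0   0   0   0
  1   0   0   0   0   0   0   0   0   0   6   6   6   6   6   6
  2   0   0   0   0   0   0   0   0   3   6   6   6   6   6   6
  3   0   0   0   0   1   1   1   1   3   6   6   6   6   7   7
  4   0   0  11  11  11  11  12  12  12  12  14  17  17  17  17

17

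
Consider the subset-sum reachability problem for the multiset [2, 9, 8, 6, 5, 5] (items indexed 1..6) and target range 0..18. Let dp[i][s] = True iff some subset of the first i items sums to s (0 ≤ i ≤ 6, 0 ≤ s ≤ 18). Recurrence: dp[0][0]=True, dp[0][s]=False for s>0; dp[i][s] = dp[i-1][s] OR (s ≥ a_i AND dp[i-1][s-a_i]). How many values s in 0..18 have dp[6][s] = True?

i\s   0   1   2   3   4   5   6   7   8   9  10  11  12  13  14  15  16  17  18
  0   T   F   F   F   F   F   F   F   F   F   F   F   F   F   F   F   F   F   F
  1   T   F   T   F   F   F   F   F   F   F   F   F   F   F   F   F   F   F   F
  2   T   F   T   F   F   F   F   F   F   T   F   T   F   F   F   F   F   F   F
  3   T   F   T   F   F   F   F   F   T   T   T   T   F   F   F   F   F   T   F
  4   T   F   T   F   F   F   T   F   T   T   T   T   F   F   T   T   T   T   F
  5   T   F   T   F   F   T   T   T   T   T   T   T   F   T   T   T   T   T   F
  6   T   F   T   F   F   T   T   T   T   T   T   T   T   T   T   T   T   T   T

16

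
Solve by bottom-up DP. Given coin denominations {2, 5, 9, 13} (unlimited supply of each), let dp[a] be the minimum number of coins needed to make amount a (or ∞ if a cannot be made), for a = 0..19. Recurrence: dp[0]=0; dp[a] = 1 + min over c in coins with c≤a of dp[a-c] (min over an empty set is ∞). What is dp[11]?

 a  0  1  2  3  4  5  6  7  8  9 10 11 12 13 14 15 16 17 18 19
dp  0  -  1  -  2  1  3  2  4  1  2  2  3  1  2  2  3  3  2  3
(- denotes ∞ / unreachable)

2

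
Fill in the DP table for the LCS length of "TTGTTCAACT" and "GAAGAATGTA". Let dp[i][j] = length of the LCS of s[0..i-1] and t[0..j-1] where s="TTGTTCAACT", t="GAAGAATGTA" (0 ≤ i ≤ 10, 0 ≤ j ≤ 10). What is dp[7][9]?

   ''  G  A  A  G  A  A  T  G  T  A
''  0  0  0  0  0  0  0  0  0  0  0
 T  0  0  0  0  0  0  0  1  1  1  1
 T  0  0  0  0  0  0  0  1  1  2  2
 G  0  1  1  1  1  1  1  1  2  2  2
 T  0  1  1  1  1  1  1  2  2  3  3
 T  0  1  1  1  1  1  1  2  2  3  3
 C  0  1  1  1  1  1  1  2  2  3  3
 A  0  1  2  2  2  2  2  2  2  3  4
 A  0  1  2  3  3  3  3  3  3  3  4
 C  0  1  2  3  3  3  3  3  3  3  4
 T  0  1  2  3  3  3  3  4  4  4  4

3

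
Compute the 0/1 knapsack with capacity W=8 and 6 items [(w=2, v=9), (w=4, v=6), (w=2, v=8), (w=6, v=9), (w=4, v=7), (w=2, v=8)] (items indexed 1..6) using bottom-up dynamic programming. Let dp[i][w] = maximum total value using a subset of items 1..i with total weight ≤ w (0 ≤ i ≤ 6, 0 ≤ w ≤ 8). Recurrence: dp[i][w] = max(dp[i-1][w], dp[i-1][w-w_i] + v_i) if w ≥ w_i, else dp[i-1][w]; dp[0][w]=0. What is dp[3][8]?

23

i\w   0   1   2   3   4   5   6   7   8
  0   0   0   0   0   0   0   0   0   0
  1   0   0   9   9   9   9   9   9   9
  2   0   0   9   9   9   9  15  15  15
  3   0   0   9   9  17  17  17  17  23
  4   0   0   9   9  17  17  17  17  23
  5   0   0   9   9  17  17  17  17  24
  6   0   0   9   9  17  17  25  25  25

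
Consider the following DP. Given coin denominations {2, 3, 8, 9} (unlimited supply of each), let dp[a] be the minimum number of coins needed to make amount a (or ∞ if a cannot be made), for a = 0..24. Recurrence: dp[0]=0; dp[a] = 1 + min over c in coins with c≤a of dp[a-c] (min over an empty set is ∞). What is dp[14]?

3

 a  0  1  2  3  4  5  6  7  8  9 10 11 12 13 14 15 16 17 18 19 20 21 22 23 24
dp  0  -  1  1  2  2  2  3  1  1  2  2  2  3  3  3  2  2  2  3  3  3  4  4  3
(- denotes ∞ / unreachable)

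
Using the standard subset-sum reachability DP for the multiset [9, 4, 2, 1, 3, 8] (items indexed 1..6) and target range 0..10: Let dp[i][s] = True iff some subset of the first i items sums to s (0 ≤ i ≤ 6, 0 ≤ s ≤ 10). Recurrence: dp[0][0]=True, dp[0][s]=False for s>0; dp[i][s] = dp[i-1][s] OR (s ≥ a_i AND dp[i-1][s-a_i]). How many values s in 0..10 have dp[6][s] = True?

i\s   0   1   2   3   4   5   6   7   8   9  10
  0   T   F   F   F   F   F   F   F   F   F   F
  1   T   F   F   F   F   F   F   F   F   T   F
  2   T   F   F   F   T   F   F   F   F   T   F
  3   T   F   T   F   T   F   T   F   F   T   F
  4   T   T   T   T   T   T   T   T   F   T   T
  5   T   T   T   T   T   T   T   T   T   T   T
  6   T   T   T   T   T   T   T   T   T   T   T

11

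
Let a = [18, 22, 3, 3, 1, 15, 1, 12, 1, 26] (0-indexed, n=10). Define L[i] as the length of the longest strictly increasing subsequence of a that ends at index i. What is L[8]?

   i    0    1    2    3    4    5    6    7    8    9
a[i]   18   22    3    3    1   15    1   12    1   26
L[i]    1    2    1    1    1    2    1    2    1    3

1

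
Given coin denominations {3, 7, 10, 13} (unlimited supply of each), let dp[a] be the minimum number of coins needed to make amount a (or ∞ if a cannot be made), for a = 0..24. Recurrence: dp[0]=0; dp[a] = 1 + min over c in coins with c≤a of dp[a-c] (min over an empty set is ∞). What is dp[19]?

 a  0  1  2  3  4  5  6  7  8  9 10 11 12 13 14 15 16 17 18 19 20 21 22 23 24
dp  0  -  -  1  -  -  2  1  -  3  1  -  4  1  2  5  2  2  6  3  2  3  4  2  3
(- denotes ∞ / unreachable)

3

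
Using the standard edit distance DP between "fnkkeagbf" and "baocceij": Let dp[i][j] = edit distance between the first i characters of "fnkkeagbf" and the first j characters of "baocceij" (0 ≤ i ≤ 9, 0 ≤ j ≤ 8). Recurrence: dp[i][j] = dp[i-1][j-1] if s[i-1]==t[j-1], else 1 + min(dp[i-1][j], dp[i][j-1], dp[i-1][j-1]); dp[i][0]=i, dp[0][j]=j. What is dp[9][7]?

   ''  b  a  o  c  c  e  i  j
''  0  1  2  3  4  5  6  7  8
 f  1  1  2  3  4  5  6  7  8
 n  2  2  2  3  4  5  6  7  8
 k  3  3  3  3  4  5  6  7  8
 k  4  4  4  4  4  5  6  7  8
 e  5  5  5  5  5  5  5  6  7
 a  6  6  5  6  6  6  6  6  7
 g  7  7  6  6  7  7  7  7  7
 b  8  7  7  7  7  8  8  8  8
 f  9  8  8  8  8  8  9  9  9

9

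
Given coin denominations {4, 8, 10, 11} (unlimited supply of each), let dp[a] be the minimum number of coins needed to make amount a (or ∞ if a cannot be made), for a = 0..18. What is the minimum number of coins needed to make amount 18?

2

 a  0  1  2  3  4  5  6  7  8  9 10 11 12 13 14 15 16 17 18
dp  0  -  -  -  1  -  -  -  1  -  1  1  2  -  2  2  2  -  2
(- denotes ∞ / unreachable)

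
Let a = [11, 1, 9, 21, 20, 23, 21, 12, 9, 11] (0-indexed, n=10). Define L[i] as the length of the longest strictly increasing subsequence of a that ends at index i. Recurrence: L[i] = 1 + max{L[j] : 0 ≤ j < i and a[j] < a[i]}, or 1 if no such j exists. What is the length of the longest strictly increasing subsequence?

   i    0    1    2    3    4    5    6    7    8    9
a[i]   11    1    9   21   20   23   21   12    9   11
L[i]    1    1    2    3    3    4    4    3    2    3

4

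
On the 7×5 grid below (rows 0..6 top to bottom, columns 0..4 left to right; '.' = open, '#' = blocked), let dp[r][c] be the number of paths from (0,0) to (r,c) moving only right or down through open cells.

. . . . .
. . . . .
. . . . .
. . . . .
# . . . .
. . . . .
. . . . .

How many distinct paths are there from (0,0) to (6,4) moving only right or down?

195

r\c   0   1   2   3   4
  0   1   1   1   1   1
  1   1   2   3   4   5
  2   1   3   6  10  15
  3   1   4  10  20  35
  4   0   4  14  34  69
  5   0   4  18  52 121
  6   0   4  22  74 195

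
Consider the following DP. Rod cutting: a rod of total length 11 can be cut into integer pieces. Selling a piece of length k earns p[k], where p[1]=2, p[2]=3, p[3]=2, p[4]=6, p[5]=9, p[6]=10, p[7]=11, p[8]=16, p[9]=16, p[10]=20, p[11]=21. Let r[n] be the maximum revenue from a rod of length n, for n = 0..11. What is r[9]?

   n    0    1    2    3    4    5    6    7    8    9   10   11
r[n]    0    2    4    6    8   10   12   14   16   18   20   22

18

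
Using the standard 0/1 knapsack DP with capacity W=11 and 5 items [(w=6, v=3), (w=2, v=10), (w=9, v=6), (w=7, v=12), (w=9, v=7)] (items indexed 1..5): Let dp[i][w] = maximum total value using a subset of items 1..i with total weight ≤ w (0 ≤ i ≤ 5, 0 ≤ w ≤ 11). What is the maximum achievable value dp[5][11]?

i\w   0   1   2   3   4   5   6   7   8   9  10  11
  0   0   0   0   0   0   0   0   0   0   0   0   0
  1   0   0   0   0   0   0   3   3   3   3   3   3
  2   0   0  10  10  10  10  10  10  13  13  13  13
  3   0   0  10  10  10  10  10  10  13  13  13  16
  4   0   0  10  10  10  10  10  12  13  22  22  22
  5   0   0  10  10  10  10  10  12  13  22  22  22

22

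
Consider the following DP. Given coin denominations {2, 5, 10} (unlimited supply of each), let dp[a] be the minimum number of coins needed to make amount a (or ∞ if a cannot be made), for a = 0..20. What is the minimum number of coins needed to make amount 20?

2

 a  0  1  2  3  4  5  6  7  8  9 10 11 12 13 14 15 16 17 18 19 20
dp  0  -  1  -  2  1  3  2  4  3  1  4  2  5  3  2  4  3  5  4  2
(- denotes ∞ / unreachable)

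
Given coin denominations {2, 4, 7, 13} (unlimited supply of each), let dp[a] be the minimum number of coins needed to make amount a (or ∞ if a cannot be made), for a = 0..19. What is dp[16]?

 a  0  1  2  3  4  5  6  7  8  9 10 11 12 13 14 15 16 17 18 19
dp  0  -  1  -  1  -  2  1  2  2  3  2  3  1  2  2  3  2  3  3
(- denotes ∞ / unreachable)

3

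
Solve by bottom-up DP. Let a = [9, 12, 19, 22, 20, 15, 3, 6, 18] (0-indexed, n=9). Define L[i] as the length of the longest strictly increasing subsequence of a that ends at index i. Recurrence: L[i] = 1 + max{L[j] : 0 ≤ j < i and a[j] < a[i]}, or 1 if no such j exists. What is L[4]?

   i    0    1    2    3    4    5    6    7    8
a[i]    9   12   19   22   20   15    3    6   18
L[i]    1    2    3    4    4    3    1    2    4

4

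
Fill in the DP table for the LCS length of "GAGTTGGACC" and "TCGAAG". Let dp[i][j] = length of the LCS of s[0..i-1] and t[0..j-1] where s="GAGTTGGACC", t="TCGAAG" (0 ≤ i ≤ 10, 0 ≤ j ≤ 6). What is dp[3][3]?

   ''  T  C  G  A  A  G
''  0  0  0  0  0  0  0
 G  0  0  0  1  1  1  1
 A  0  0  0  1  2  2  2
 G  0  0  0  1  2  2  3
 T  0  1  1  1  2  2  3
 T  0  1  1  1  2  2  3
 G  0  1  1  2  2  2  3
 G  0  1  1  2  2  2  3
 A  0  1  1  2  3  3  3
 C  0  1  2  2  3  3  3
 C  0  1  2  2  3  3  3

1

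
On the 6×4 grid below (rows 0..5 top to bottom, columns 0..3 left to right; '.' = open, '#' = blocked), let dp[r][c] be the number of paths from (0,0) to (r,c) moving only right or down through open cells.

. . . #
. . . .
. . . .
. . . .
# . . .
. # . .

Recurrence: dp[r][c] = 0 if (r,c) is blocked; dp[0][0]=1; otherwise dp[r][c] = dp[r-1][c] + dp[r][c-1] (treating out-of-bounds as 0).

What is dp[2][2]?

r\c   0   1   2   3
  0   1   1   1   0
  1   1   2   3   3
  2   1   3   6   9
  3   1   4  10  19
  4   0   4  14  33
  5   0   0  14  47

6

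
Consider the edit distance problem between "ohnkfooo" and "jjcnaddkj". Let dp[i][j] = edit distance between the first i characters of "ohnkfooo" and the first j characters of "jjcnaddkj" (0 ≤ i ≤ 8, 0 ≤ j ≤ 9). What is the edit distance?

   ''  j  j  c  n  a  d  d  k  j
''  0  1  2  3  4  5  6  7  8  9
 o  1  1  2  3  4  5  6  7  8  9
 h  2  2  2  3  4  5  6  7  8  9
 n  3  3  3  3  3  4  5  6  7  8
 k  4  4  4  4  4  4  5  6  6  7
 f  5  5  5  5  5  5  5  6  7  7
 o  6  6  6  6  6  6  6  6  7  8
 o  7  7  7  7  7  7  7  7  7  8
 o  8  8  8  8  8  8  8  8  8  8

8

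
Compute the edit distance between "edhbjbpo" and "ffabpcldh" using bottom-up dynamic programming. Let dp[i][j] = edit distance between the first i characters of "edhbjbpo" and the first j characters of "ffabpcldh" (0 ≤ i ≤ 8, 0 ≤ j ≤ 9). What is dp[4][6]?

   ''  f  f  a  b  p  c  l  d  h
''  0  1  2  3  4  5  6  7  8  9
 e  1  1  2  3  4  5  6  7  8  9
 d  2  2  2  3  4  5  6  7  7  8
 h  3  3  3  3  4  5  6  7  8  7
 b  4  4  4  4  3  4  5  6  7  8
 j  5  5  5  5  4  4  5  6  7  8
 b  6  6  6  6  5  5  5  6  7  8
 p  7  7  7  7  6  5  6  6  7  8
 o  8  8  8  8  7  6  6  7  7  8

5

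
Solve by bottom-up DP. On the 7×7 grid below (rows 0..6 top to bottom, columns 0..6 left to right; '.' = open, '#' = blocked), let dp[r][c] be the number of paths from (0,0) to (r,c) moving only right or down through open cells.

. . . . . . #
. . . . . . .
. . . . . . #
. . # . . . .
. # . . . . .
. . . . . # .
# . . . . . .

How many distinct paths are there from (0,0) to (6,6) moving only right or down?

r\c   0   1   2   3   4   5   6
  0   1   1   1   1   1   1   0
  1   1   2   3   4   5   6   6
  2   1   3   6  10  15  21   0
  3   1   4   0  10  25  46  46
  4   1   0   0  10  35  81 127
  5   1   1   1  11  46   0 127
  6   0   1   2  13  59  59 186

186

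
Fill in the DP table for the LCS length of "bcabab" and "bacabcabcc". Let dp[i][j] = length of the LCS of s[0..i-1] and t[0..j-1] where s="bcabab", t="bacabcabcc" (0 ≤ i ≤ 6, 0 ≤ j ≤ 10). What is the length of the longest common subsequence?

6

   ''  b  a  c  a  b  c  a  b  c  c
''  0  0  0  0  0  0  0  0  0  0  0
 b  0  1  1  1  1  1  1  1  1  1  1
 c  0  1  1  2  2  2  2  2  2  2  2
 a  0  1  2  2  3  3  3  3  3  3  3
 b  0  1  2  2  3  4  4  4  4  4  4
 a  0  1  2  2  3  4  4  5  5  5  5
 b  0  1  2  2  3  4  4  5  6  6  6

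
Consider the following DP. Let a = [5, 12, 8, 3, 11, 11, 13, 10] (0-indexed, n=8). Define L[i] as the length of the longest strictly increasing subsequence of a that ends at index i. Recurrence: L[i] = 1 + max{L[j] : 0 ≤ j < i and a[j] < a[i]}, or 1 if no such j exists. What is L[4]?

3

   i    0    1    2    3    4    5    6    7
a[i]    5   12    8    3   11   11   13   10
L[i]    1    2    2    1    3    3    4    3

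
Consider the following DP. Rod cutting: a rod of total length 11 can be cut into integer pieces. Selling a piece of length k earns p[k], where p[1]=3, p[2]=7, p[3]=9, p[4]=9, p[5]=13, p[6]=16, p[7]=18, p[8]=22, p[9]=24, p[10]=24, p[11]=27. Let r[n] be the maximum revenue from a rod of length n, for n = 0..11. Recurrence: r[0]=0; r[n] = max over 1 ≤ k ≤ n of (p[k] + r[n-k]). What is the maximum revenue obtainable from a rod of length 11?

   n    0    1    2    3    4    5    6    7    8    9   10   11
r[n]    0    3    7   10   14   17   21   24   28   31   35   38

38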